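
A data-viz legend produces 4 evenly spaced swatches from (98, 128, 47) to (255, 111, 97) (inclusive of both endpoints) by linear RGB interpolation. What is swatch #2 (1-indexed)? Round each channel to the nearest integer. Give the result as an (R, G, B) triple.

With 4 swatches and endpoints inclusive, swatch 2 sits at t = (2 − 1)/(4 − 1) = 1/3 ≈ 0.3333.
R = 98 + 0.3333 × (255 − 98) = 150.328 → 150
G = 128 + 0.3333 × (111 − 128) = 122.334 → 122
B = 47 + 0.3333 × (97 − 47) = 63.665 → 64

(150, 122, 64)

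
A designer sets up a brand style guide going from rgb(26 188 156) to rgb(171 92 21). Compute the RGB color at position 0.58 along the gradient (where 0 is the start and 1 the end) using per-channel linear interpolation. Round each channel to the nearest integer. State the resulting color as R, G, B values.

R = 26 + 0.58 × (171 − 26) = 26 + 0.58 × 145 = 110.1 → 110
G = 188 + 0.58 × (92 − 188) = 188 + 0.58 × -96 = 132.32 → 132
B = 156 + 0.58 × (21 − 156) = 156 + 0.58 × -135 = 77.7 → 78

(110, 132, 78)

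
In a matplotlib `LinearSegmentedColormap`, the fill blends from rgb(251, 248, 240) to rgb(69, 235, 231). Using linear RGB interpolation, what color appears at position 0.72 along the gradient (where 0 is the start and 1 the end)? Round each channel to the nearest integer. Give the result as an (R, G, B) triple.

R = 251 + 0.72 × (69 − 251) = 251 + 0.72 × -182 = 119.96 → 120
G = 248 + 0.72 × (235 − 248) = 248 + 0.72 × -13 = 238.64 → 239
B = 240 + 0.72 × (231 − 240) = 240 + 0.72 × -9 = 233.52 → 234
So the blended color is (120, 239, 234), about #78efea.

(120, 239, 234)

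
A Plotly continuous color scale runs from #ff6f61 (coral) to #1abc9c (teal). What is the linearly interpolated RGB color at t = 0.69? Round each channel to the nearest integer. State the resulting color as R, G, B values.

(97, 164, 138)

#ff6f61 → (255, 111, 97); #1abc9c → (26, 188, 156).
R = 255 + 0.69 × (26 − 255) = 255 + 0.69 × -229 = 96.99 → 97
G = 111 + 0.69 × (188 − 111) = 111 + 0.69 × 77 = 164.13 → 164
B = 97 + 0.69 × (156 − 97) = 97 + 0.69 × 59 = 137.71 → 138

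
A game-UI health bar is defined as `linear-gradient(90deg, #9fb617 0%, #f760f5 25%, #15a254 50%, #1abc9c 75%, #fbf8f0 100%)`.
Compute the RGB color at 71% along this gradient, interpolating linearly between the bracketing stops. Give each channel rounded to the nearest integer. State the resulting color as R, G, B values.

71% lies between the 50% and 75% stops, so the local fraction is t = (71 − 50)/(75 − 50) = 21/25 ≈ 0.84.
#15a254 → (21, 162, 84); #1abc9c → (26, 188, 156).
R = 21 + 0.84 × (26 − 21) = 25.2 → 25
G = 162 + 0.84 × (188 − 162) = 183.84 → 184
B = 84 + 0.84 × (156 − 84) = 144.48 → 144

(25, 184, 144)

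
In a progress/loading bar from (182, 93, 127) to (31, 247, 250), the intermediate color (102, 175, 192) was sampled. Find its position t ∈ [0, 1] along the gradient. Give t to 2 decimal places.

0.53

Invert the lerp on the G channel (largest span, 154): t = (175 − 93) / (247 − 93) = 82/154 = 0.53247.
Check on R: (102 − 182)/(31 − 182) = 0.5298 ✓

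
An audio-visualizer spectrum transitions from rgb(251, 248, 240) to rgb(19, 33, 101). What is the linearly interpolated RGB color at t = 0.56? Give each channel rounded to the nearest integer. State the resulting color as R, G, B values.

(121, 128, 162)

R = 251 + 0.56 × (19 − 251) = 251 + 0.56 × -232 = 121.08 → 121
G = 248 + 0.56 × (33 − 248) = 248 + 0.56 × -215 = 127.6 → 128
B = 240 + 0.56 × (101 − 240) = 240 + 0.56 × -139 = 162.16 → 162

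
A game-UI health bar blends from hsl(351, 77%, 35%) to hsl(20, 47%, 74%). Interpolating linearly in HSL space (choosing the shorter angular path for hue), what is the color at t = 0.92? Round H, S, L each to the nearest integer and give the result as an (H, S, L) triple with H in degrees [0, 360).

Hue: 20 − 351 = -331°, but |-331| > 180 so the shorter arc goes the other way: Δh = -331 + 360 = 29°.
H = 351 + 0.92 × (29) = 377.68 → 378 → 378 mod 360 = 18°
S = 77 + 0.92 × (47 − 77) = 49.4 → 49%
L = 35 + 0.92 × (74 − 35) = 70.88 → 71%

(18, 49, 71)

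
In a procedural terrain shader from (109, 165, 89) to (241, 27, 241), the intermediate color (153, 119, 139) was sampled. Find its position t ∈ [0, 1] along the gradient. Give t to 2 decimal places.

0.33

Invert the lerp on the B channel (largest span, 152): t = (139 − 89) / (241 − 89) = 50/152 = 0.32895.
Check on R: (153 − 109)/(241 − 109) = 0.3333 ✓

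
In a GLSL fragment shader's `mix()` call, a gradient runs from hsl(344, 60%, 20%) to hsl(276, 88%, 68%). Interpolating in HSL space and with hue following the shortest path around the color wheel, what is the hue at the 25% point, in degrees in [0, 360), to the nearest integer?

327

Hue arc: Δh = 276 − 344 = -68° (|Δh| ≤ 180, already the shorter path).
H = 344 + 0.25 × (-68) = 327 → 327°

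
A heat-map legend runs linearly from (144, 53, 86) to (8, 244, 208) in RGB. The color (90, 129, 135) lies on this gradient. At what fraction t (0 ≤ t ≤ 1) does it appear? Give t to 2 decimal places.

0.40

Invert the lerp on the G channel (largest span, 191): t = (129 − 53) / (244 − 53) = 76/191 = 0.39791.
Check on R: (90 − 144)/(8 − 144) = 0.3971 ✓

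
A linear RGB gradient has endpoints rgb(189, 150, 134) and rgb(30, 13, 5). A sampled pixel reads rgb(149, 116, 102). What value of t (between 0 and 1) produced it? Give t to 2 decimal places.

Invert the lerp on the R channel (largest span, 159): t = (149 − 189) / (30 − 189) = -40/-159 = 0.25157.
Check on G: (116 − 150)/(13 − 150) = 0.2482 ✓

0.25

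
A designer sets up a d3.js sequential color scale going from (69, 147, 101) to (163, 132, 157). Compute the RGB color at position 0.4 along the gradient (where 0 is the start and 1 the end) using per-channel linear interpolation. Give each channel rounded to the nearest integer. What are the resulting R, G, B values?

R = 69 + 0.4 × (163 − 69) = 69 + 0.4 × 94 = 106.6 → 107
G = 147 + 0.4 × (132 − 147) = 147 + 0.4 × -15 = 141 → 141
B = 101 + 0.4 × (157 − 101) = 101 + 0.4 × 56 = 123.4 → 123

(107, 141, 123)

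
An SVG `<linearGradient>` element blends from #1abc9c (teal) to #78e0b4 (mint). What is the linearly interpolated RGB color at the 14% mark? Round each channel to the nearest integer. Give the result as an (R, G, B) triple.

(39, 193, 159)

#1abc9c → (26, 188, 156); #78e0b4 → (120, 224, 180).
14% corresponds to t = 0.14.
R = 26 + 0.14 × (120 − 26) = 26 + 0.14 × 94 = 39.16 → 39
G = 188 + 0.14 × (224 − 188) = 188 + 0.14 × 36 = 193.04 → 193
B = 156 + 0.14 × (180 − 156) = 156 + 0.14 × 24 = 159.36 → 159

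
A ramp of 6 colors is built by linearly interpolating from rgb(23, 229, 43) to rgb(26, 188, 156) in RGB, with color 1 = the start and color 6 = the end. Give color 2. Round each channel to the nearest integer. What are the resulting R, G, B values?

With 6 swatches and endpoints inclusive, swatch 2 sits at t = (2 − 1)/(6 − 1) = 1/5 ≈ 0.2.
R = 23 + 0.2 × (26 − 23) = 23.6 → 24
G = 229 + 0.2 × (188 − 229) = 220.8 → 221
B = 43 + 0.2 × (156 − 43) = 65.6 → 66

(24, 221, 66)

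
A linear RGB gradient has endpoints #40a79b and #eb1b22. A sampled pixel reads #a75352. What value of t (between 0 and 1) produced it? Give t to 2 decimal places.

0.60

Invert the lerp on the R channel (largest span, 171): t = (167 − 64) / (235 − 64) = 103/171 = 0.60234.
Check on G: (83 − 167)/(27 − 167) = 0.6 ✓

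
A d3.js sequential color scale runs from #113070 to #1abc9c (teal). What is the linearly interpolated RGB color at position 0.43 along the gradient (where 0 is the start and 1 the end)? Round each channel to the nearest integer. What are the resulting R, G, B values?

#113070 → (17, 48, 112); #1abc9c → (26, 188, 156).
R = 17 + 0.43 × (26 − 17) = 17 + 0.43 × 9 = 20.87 → 21
G = 48 + 0.43 × (188 − 48) = 48 + 0.43 × 140 = 108.2 → 108
B = 112 + 0.43 × (156 − 112) = 112 + 0.43 × 44 = 130.92 → 131

(21, 108, 131)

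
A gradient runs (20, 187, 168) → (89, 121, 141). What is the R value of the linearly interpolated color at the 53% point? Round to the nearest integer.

57

R = 20 + 0.53 × (89 − 20) = 56.57 → 57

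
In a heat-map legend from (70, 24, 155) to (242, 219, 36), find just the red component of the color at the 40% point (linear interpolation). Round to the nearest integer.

139

R = 70 + 0.4 × (242 − 70) = 138.8 → 139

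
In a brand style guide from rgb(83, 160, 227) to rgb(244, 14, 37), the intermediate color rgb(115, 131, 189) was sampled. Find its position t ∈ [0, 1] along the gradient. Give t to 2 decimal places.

0.20

Invert the lerp on the B channel (largest span, 190): t = (189 − 227) / (37 − 227) = -38/-190 = 0.2.
Check on R: (115 − 83)/(244 − 83) = 0.1988 ✓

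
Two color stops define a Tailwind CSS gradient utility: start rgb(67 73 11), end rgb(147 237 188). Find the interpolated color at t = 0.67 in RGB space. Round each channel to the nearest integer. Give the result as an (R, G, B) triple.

R = 67 + 0.67 × (147 − 67) = 67 + 0.67 × 80 = 120.6 → 121
G = 73 + 0.67 × (237 − 73) = 73 + 0.67 × 164 = 182.88 → 183
B = 11 + 0.67 × (188 − 11) = 11 + 0.67 × 177 = 129.59 → 130

(121, 183, 130)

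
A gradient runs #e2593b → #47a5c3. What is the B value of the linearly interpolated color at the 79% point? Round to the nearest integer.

B₁ = 59 (from #e2593b), B₂ = 195 (from #47a5c3).
B = 59 + 0.79 × (195 − 59) = 166.44 → 166

166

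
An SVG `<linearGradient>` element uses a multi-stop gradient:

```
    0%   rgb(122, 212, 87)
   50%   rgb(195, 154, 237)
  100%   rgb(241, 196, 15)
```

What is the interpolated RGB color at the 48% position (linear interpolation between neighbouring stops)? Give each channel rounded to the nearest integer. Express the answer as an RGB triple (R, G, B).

(192, 156, 231)

48% lies between the 0% and 50% stops, so the local fraction is t = (48 − 0)/(50 − 0) = 48/50 ≈ 0.96.
R = 122 + 0.96 × (195 − 122) = 192.08 → 192
G = 212 + 0.96 × (154 − 212) = 156.32 → 156
B = 87 + 0.96 × (237 − 87) = 231 → 231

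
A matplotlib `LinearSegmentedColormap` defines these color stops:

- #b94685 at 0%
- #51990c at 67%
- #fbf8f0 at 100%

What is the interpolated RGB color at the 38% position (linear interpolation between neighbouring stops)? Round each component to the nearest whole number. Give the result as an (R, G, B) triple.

38% lies between the 0% and 67% stops, so the local fraction is t = (38 − 0)/(67 − 0) = 38/67 ≈ 0.5672.
#b94685 → (185, 70, 133); #51990c → (81, 153, 12).
R = 185 + 0.5672 × (81 − 185) = 126.011 → 126
G = 70 + 0.5672 × (153 − 70) = 117.078 → 117
B = 133 + 0.5672 × (12 − 133) = 64.369 → 64

(126, 117, 64)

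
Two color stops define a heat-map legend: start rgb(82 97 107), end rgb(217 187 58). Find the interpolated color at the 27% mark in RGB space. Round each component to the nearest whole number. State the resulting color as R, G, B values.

(118, 121, 94)

27% corresponds to t = 0.27.
R = 82 + 0.27 × (217 − 82) = 82 + 0.27 × 135 = 118.45 → 118
G = 97 + 0.27 × (187 − 97) = 97 + 0.27 × 90 = 121.3 → 121
B = 107 + 0.27 × (58 − 107) = 107 + 0.27 × -49 = 93.77 → 94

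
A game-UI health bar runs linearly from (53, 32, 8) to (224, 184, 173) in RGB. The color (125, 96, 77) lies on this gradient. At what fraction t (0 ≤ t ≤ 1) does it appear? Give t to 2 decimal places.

Invert the lerp on the R channel (largest span, 171): t = (125 − 53) / (224 − 53) = 72/171 = 0.42105.
Check on G: (96 − 32)/(184 − 32) = 0.4211 ✓

0.42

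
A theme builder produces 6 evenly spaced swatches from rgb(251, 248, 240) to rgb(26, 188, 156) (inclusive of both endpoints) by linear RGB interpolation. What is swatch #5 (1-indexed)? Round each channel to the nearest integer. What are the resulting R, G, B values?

With 6 swatches and endpoints inclusive, swatch 5 sits at t = (5 − 1)/(6 − 1) = 4/5 ≈ 0.8.
R = 251 + 0.8 × (26 − 251) = 71 → 71
G = 248 + 0.8 × (188 − 248) = 200 → 200
B = 240 + 0.8 × (156 − 240) = 172.8 → 173

(71, 200, 173)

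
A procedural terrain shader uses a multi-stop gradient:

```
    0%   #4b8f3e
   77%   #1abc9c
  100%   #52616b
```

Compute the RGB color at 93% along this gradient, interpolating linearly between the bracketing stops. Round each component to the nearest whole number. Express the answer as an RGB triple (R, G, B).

(65, 125, 122)

93% lies between the 77% and 100% stops, so the local fraction is t = (93 − 77)/(100 − 77) = 16/23 ≈ 0.6957.
#1abc9c → (26, 188, 156); #52616b → (82, 97, 107).
R = 26 + 0.6957 × (82 − 26) = 64.959 → 65
G = 188 + 0.6957 × (97 − 188) = 124.691 → 125
B = 156 + 0.6957 × (107 − 156) = 121.911 → 122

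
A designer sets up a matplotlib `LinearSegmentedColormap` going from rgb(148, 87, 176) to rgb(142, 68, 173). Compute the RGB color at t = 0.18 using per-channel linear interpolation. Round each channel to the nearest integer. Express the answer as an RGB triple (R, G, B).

(147, 84, 175)

R = 148 + 0.18 × (142 − 148) = 148 + 0.18 × -6 = 146.92 → 147
G = 87 + 0.18 × (68 − 87) = 87 + 0.18 × -19 = 83.58 → 84
B = 176 + 0.18 × (173 − 176) = 176 + 0.18 × -3 = 175.46 → 175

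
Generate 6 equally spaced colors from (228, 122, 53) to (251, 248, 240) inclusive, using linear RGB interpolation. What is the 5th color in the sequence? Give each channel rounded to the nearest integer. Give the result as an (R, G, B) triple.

With 6 swatches and endpoints inclusive, swatch 5 sits at t = (5 − 1)/(6 − 1) = 4/5 ≈ 0.8.
R = 228 + 0.8 × (251 − 228) = 246.4 → 246
G = 122 + 0.8 × (248 − 122) = 222.8 → 223
B = 53 + 0.8 × (240 − 53) = 202.6 → 203

(246, 223, 203)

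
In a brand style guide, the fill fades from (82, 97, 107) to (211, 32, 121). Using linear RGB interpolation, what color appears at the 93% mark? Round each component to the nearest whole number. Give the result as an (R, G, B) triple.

93% corresponds to t = 0.93.
R = 82 + 0.93 × (211 − 82) = 82 + 0.93 × 129 = 201.97 → 202
G = 97 + 0.93 × (32 − 97) = 97 + 0.93 × -65 = 36.55 → 37
B = 107 + 0.93 × (121 − 107) = 107 + 0.93 × 14 = 120.02 → 120

(202, 37, 120)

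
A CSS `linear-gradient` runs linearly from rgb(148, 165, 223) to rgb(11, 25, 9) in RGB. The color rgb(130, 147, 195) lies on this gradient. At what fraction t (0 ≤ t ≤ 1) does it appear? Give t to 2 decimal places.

Invert the lerp on the B channel (largest span, 214): t = (195 − 223) / (9 − 223) = -28/-214 = 0.13084.
Check on R: (130 − 148)/(11 − 148) = 0.1314 ✓

0.13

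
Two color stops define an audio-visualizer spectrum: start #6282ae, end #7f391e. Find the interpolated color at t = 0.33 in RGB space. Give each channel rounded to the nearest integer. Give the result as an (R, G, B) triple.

(108, 106, 126)

#6282ae → (98, 130, 174); #7f391e → (127, 57, 30).
R = 98 + 0.33 × (127 − 98) = 98 + 0.33 × 29 = 107.57 → 108
G = 130 + 0.33 × (57 − 130) = 130 + 0.33 × -73 = 105.91 → 106
B = 174 + 0.33 × (30 − 174) = 174 + 0.33 × -144 = 126.48 → 126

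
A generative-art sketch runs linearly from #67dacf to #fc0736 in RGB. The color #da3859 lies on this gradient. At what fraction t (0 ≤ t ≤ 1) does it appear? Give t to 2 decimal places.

Invert the lerp on the G channel (largest span, 211): t = (56 − 218) / (7 − 218) = -162/-211 = 0.76777.
Check on R: (218 − 103)/(252 − 103) = 0.7718 ✓

0.77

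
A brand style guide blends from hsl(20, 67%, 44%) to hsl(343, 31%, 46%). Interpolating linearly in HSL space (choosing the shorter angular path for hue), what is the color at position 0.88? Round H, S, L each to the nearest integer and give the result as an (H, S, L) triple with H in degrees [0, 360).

(347, 35, 46)

Hue: 343 − 20 = 323°, but |323| > 180 so the shorter arc goes the other way: Δh = 323 − 360 = -37°.
H = 20 + 0.88 × (-37) = -12.56 → -13 → -13 mod 360 = 347°
S = 67 + 0.88 × (31 − 67) = 35.32 → 35%
L = 44 + 0.88 × (46 − 44) = 45.76 → 46%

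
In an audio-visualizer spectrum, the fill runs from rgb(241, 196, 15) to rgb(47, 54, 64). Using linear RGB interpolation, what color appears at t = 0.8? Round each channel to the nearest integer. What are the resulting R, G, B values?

R = 241 + 0.8 × (47 − 241) = 241 + 0.8 × -194 = 85.8 → 86
G = 196 + 0.8 × (54 − 196) = 196 + 0.8 × -142 = 82.4 → 82
B = 15 + 0.8 × (64 − 15) = 15 + 0.8 × 49 = 54.2 → 54

(86, 82, 54)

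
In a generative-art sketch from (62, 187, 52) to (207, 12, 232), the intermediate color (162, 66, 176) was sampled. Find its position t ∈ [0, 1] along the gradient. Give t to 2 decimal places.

0.69

Invert the lerp on the B channel (largest span, 180): t = (176 − 52) / (232 − 52) = 124/180 = 0.68889.
Check on R: (162 − 62)/(207 − 62) = 0.6897 ✓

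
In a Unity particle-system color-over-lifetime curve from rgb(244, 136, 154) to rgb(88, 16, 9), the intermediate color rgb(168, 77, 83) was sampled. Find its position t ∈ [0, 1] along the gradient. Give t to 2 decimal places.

0.49

Invert the lerp on the R channel (largest span, 156): t = (168 − 244) / (88 − 244) = -76/-156 = 0.48718.
Check on G: (77 − 136)/(16 − 136) = 0.4917 ✓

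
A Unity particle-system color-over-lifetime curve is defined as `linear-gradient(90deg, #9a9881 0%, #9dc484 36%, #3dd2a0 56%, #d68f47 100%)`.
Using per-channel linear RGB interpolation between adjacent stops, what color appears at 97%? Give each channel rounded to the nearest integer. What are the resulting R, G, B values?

97% lies between the 56% and 100% stops, so the local fraction is t = (97 − 56)/(100 − 56) = 41/44 ≈ 0.9318.
#3dd2a0 → (61, 210, 160); #d68f47 → (214, 143, 71).
R = 61 + 0.9318 × (214 − 61) = 203.565 → 204
G = 210 + 0.9318 × (143 − 210) = 147.569 → 148
B = 160 + 0.9318 × (71 − 160) = 77.07 → 77

(204, 148, 77)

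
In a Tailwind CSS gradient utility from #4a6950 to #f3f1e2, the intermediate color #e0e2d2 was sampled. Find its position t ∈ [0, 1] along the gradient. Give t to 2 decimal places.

0.89

Invert the lerp on the R channel (largest span, 169): t = (224 − 74) / (243 − 74) = 150/169 = 0.88757.
Check on G: (226 − 105)/(241 − 105) = 0.8897 ✓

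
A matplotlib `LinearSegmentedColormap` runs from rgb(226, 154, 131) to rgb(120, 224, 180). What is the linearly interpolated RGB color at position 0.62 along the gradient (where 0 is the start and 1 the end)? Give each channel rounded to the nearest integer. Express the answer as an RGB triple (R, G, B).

R = 226 + 0.62 × (120 − 226) = 226 + 0.62 × -106 = 160.28 → 160
G = 154 + 0.62 × (224 − 154) = 154 + 0.62 × 70 = 197.4 → 197
B = 131 + 0.62 × (180 − 131) = 131 + 0.62 × 49 = 161.38 → 161

(160, 197, 161)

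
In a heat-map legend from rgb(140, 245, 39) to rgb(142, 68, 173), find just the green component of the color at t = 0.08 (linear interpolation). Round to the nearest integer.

G = 245 + 0.08 × (68 − 245) = 230.84 → 231

231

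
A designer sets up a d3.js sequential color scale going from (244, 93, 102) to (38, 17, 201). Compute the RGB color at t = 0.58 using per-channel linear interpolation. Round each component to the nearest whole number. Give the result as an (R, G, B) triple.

R = 244 + 0.58 × (38 − 244) = 244 + 0.58 × -206 = 124.52 → 125
G = 93 + 0.58 × (17 − 93) = 93 + 0.58 × -76 = 48.92 → 49
B = 102 + 0.58 × (201 − 102) = 102 + 0.58 × 99 = 159.42 → 159

(125, 49, 159)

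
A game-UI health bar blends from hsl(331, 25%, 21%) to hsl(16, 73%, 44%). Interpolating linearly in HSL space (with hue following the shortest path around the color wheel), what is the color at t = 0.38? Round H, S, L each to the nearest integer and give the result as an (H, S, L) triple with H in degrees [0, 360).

(348, 43, 30)

Hue: 16 − 331 = -315°, but |-315| > 180 so the shorter arc goes the other way: Δh = -315 + 360 = 45°.
H = 331 + 0.38 × (45) = 348.1 → 348°
S = 25 + 0.38 × (73 − 25) = 43.24 → 43%
L = 21 + 0.38 × (44 − 21) = 29.74 → 30%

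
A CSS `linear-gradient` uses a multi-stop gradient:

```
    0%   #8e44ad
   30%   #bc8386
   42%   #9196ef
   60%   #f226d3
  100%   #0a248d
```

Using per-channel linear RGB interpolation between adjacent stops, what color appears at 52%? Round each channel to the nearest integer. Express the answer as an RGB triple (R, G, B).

(199, 88, 223)

52% lies between the 42% and 60% stops, so the local fraction is t = (52 − 42)/(60 − 42) = 10/18 ≈ 0.5556.
#9196ef → (145, 150, 239); #f226d3 → (242, 38, 211).
R = 145 + 0.5556 × (242 − 145) = 198.893 → 199
G = 150 + 0.5556 × (38 − 150) = 87.773 → 88
B = 239 + 0.5556 × (211 − 239) = 223.443 → 223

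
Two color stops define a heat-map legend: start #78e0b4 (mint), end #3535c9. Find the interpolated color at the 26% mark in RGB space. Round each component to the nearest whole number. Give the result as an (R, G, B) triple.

(103, 180, 185)

#78e0b4 → (120, 224, 180); #3535c9 → (53, 53, 201).
26% corresponds to t = 0.26.
R = 120 + 0.26 × (53 − 120) = 120 + 0.26 × -67 = 102.58 → 103
G = 224 + 0.26 × (53 − 224) = 224 + 0.26 × -171 = 179.54 → 180
B = 180 + 0.26 × (201 − 180) = 180 + 0.26 × 21 = 185.46 → 185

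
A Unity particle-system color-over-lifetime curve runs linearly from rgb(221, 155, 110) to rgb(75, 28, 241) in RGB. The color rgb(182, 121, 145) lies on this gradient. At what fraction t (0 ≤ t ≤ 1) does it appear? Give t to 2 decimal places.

Invert the lerp on the R channel (largest span, 146): t = (182 − 221) / (75 − 221) = -39/-146 = 0.26712.
Check on G: (121 − 155)/(28 − 155) = 0.2677 ✓

0.27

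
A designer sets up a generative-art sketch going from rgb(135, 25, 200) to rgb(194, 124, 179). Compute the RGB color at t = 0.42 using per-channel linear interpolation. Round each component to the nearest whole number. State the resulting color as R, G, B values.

R = 135 + 0.42 × (194 − 135) = 135 + 0.42 × 59 = 159.78 → 160
G = 25 + 0.42 × (124 − 25) = 25 + 0.42 × 99 = 66.58 → 67
B = 200 + 0.42 × (179 − 200) = 200 + 0.42 × -21 = 191.18 → 191

(160, 67, 191)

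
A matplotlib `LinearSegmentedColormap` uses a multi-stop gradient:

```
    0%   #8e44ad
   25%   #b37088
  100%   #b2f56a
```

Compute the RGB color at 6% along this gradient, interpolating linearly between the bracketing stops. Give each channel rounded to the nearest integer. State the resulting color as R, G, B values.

6% lies between the 0% and 25% stops, so the local fraction is t = (6 − 0)/(25 − 0) = 6/25 ≈ 0.24.
#8e44ad → (142, 68, 173); #b37088 → (179, 112, 136).
R = 142 + 0.24 × (179 − 142) = 150.88 → 151
G = 68 + 0.24 × (112 − 68) = 78.56 → 79
B = 173 + 0.24 × (136 − 173) = 164.12 → 164

(151, 79, 164)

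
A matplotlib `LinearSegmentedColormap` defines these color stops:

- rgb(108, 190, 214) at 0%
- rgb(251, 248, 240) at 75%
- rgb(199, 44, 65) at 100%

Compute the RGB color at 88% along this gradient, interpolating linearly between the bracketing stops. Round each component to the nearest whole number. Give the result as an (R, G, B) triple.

88% lies between the 75% and 100% stops, so the local fraction is t = (88 − 75)/(100 − 75) = 13/25 ≈ 0.52.
R = 251 + 0.52 × (199 − 251) = 223.96 → 224
G = 248 + 0.52 × (44 − 248) = 141.92 → 142
B = 240 + 0.52 × (65 − 240) = 149 → 149

(224, 142, 149)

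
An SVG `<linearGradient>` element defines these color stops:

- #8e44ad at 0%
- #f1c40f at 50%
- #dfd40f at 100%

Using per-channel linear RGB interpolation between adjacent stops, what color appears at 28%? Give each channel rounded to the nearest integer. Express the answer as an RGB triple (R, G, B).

28% lies between the 0% and 50% stops, so the local fraction is t = (28 − 0)/(50 − 0) = 28/50 ≈ 0.56.
#8e44ad → (142, 68, 173); #f1c40f → (241, 196, 15).
R = 142 + 0.56 × (241 − 142) = 197.44 → 197
G = 68 + 0.56 × (196 − 68) = 139.68 → 140
B = 173 + 0.56 × (15 − 173) = 84.52 → 85

(197, 140, 85)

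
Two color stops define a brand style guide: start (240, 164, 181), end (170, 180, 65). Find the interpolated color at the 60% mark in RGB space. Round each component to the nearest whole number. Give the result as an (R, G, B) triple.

60% corresponds to t = 0.6.
R = 240 + 0.6 × (170 − 240) = 240 + 0.6 × -70 = 198 → 198
G = 164 + 0.6 × (180 − 164) = 164 + 0.6 × 16 = 173.6 → 174
B = 181 + 0.6 × (65 − 181) = 181 + 0.6 × -116 = 111.4 → 111
So the blended color is (198, 174, 111), about #c6ae6f.

(198, 174, 111)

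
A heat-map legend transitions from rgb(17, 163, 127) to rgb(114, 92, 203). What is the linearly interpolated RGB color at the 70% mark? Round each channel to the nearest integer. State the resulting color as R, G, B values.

(85, 113, 180)

70% corresponds to t = 0.7.
R = 17 + 0.7 × (114 − 17) = 17 + 0.7 × 97 = 84.9 → 85
G = 163 + 0.7 × (92 − 163) = 163 + 0.7 × -71 = 113.3 → 113
B = 127 + 0.7 × (203 − 127) = 127 + 0.7 × 76 = 180.2 → 180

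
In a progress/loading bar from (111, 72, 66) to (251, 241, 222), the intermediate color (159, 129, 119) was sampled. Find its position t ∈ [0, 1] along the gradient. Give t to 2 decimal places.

0.34

Invert the lerp on the G channel (largest span, 169): t = (129 − 72) / (241 − 72) = 57/169 = 0.33728.
Check on R: (159 − 111)/(251 − 111) = 0.3429 ✓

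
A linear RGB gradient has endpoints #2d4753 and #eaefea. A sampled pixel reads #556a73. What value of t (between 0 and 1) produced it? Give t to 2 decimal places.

Invert the lerp on the R channel (largest span, 189): t = (85 − 45) / (234 − 45) = 40/189 = 0.21164.
Check on G: (106 − 71)/(239 − 71) = 0.2083 ✓

0.21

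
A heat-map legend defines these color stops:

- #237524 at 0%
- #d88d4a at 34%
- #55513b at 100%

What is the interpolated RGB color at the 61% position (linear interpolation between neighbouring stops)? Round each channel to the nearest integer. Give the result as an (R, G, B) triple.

(162, 116, 68)

61% lies between the 34% and 100% stops, so the local fraction is t = (61 − 34)/(100 − 34) = 27/66 ≈ 0.4091.
#d88d4a → (216, 141, 74); #55513b → (85, 81, 59).
R = 216 + 0.4091 × (85 − 216) = 162.408 → 162
G = 141 + 0.4091 × (81 − 141) = 116.454 → 116
B = 74 + 0.4091 × (59 − 74) = 67.864 → 68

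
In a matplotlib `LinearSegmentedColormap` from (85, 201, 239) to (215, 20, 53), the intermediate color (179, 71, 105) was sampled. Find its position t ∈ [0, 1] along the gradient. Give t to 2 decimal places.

0.72

Invert the lerp on the B channel (largest span, 186): t = (105 − 239) / (53 − 239) = -134/-186 = 0.72043.
Check on R: (179 − 85)/(215 − 85) = 0.7231 ✓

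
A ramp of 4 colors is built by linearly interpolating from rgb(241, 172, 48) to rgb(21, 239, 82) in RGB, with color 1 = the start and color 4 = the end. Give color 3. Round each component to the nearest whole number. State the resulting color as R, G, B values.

With 4 swatches and endpoints inclusive, swatch 3 sits at t = (3 − 1)/(4 − 1) = 2/3 ≈ 0.6667.
R = 241 + 0.6667 × (21 − 241) = 94.326 → 94
G = 172 + 0.6667 × (239 − 172) = 216.669 → 217
B = 48 + 0.6667 × (82 − 48) = 70.668 → 71

(94, 217, 71)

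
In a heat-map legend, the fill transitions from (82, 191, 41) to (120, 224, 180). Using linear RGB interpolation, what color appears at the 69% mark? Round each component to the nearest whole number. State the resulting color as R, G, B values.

69% corresponds to t = 0.69.
R = 82 + 0.69 × (120 − 82) = 82 + 0.69 × 38 = 108.22 → 108
G = 191 + 0.69 × (224 − 191) = 191 + 0.69 × 33 = 213.77 → 214
B = 41 + 0.69 × (180 − 41) = 41 + 0.69 × 139 = 136.91 → 137
So the blended color is (108, 214, 137), about #6cd689.

(108, 214, 137)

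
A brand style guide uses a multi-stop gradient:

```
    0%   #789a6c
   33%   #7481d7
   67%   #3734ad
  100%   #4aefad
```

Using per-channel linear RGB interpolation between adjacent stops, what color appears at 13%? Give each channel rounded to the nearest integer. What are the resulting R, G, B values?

(118, 144, 150)

13% lies between the 0% and 33% stops, so the local fraction is t = (13 − 0)/(33 − 0) = 13/33 ≈ 0.3939.
#789a6c → (120, 154, 108); #7481d7 → (116, 129, 215).
R = 120 + 0.3939 × (116 − 120) = 118.424 → 118
G = 154 + 0.3939 × (129 − 154) = 144.153 → 144
B = 108 + 0.3939 × (215 − 108) = 150.147 → 150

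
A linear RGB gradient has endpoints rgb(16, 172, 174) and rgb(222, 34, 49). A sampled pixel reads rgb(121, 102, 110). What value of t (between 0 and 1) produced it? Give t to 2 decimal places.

Invert the lerp on the R channel (largest span, 206): t = (121 − 16) / (222 − 16) = 105/206 = 0.50971.
Check on G: (102 − 172)/(34 − 172) = 0.5072 ✓

0.51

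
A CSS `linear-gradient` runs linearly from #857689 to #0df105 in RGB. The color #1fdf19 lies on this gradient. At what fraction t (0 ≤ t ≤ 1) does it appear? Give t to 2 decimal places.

Invert the lerp on the B channel (largest span, 132): t = (25 − 137) / (5 − 137) = -112/-132 = 0.84848.
Check on R: (31 − 133)/(13 − 133) = 0.85 ✓

0.85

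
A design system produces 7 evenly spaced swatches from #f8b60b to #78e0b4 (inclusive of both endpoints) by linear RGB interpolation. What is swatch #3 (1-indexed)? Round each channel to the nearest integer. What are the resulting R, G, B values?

(205, 196, 67)

With 7 swatches and endpoints inclusive, swatch 3 sits at t = (3 − 1)/(7 − 1) = 2/6 ≈ 0.3333.
#f8b60b → (248, 182, 11); #78e0b4 → (120, 224, 180).
R = 248 + 0.3333 × (120 − 248) = 205.338 → 205
G = 182 + 0.3333 × (224 − 182) = 195.999 → 196
B = 11 + 0.3333 × (180 − 11) = 67.328 → 67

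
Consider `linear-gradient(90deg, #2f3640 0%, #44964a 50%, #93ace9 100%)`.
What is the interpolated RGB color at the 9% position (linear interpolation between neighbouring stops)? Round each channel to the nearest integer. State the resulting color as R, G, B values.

(51, 71, 66)

9% lies between the 0% and 50% stops, so the local fraction is t = (9 − 0)/(50 − 0) = 9/50 ≈ 0.18.
#2f3640 → (47, 54, 64); #44964a → (68, 150, 74).
R = 47 + 0.18 × (68 − 47) = 50.78 → 51
G = 54 + 0.18 × (150 − 54) = 71.28 → 71
B = 64 + 0.18 × (74 − 64) = 65.8 → 66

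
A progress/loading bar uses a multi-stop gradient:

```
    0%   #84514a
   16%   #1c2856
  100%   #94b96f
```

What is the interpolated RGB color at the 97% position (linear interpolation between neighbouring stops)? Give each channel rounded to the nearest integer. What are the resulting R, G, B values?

(144, 180, 110)

97% lies between the 16% and 100% stops, so the local fraction is t = (97 − 16)/(100 − 16) = 81/84 ≈ 0.9643.
#1c2856 → (28, 40, 86); #94b96f → (148, 185, 111).
R = 28 + 0.9643 × (148 − 28) = 143.716 → 144
G = 40 + 0.9643 × (185 − 40) = 179.823 → 180
B = 86 + 0.9643 × (111 − 86) = 110.108 → 110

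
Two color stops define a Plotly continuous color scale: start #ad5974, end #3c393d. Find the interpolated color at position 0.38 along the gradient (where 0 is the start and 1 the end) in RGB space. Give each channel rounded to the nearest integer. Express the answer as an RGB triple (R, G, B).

#ad5974 → (173, 89, 116); #3c393d → (60, 57, 61).
R = 173 + 0.38 × (60 − 173) = 173 + 0.38 × -113 = 130.06 → 130
G = 89 + 0.38 × (57 − 89) = 89 + 0.38 × -32 = 76.84 → 77
B = 116 + 0.38 × (61 − 116) = 116 + 0.38 × -55 = 95.1 → 95

(130, 77, 95)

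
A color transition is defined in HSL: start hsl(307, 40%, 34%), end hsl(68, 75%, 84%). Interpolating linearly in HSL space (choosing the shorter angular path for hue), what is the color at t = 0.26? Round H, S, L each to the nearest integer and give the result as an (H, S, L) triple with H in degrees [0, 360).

(338, 49, 47)

Hue: 68 − 307 = -239°, but |-239| > 180 so the shorter arc goes the other way: Δh = -239 + 360 = 121°.
H = 307 + 0.26 × (121) = 338.46 → 338°
S = 40 + 0.26 × (75 − 40) = 49.1 → 49%
L = 34 + 0.26 × (84 − 34) = 47 → 47%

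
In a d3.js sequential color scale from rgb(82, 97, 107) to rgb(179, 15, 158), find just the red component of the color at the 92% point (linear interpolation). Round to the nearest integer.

171

R = 82 + 0.92 × (179 − 82) = 171.24 → 171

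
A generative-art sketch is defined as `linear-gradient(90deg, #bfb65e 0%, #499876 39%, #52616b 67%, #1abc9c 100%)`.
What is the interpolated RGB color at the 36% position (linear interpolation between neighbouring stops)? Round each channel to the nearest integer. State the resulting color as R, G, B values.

(82, 154, 116)

36% lies between the 0% and 39% stops, so the local fraction is t = (36 − 0)/(39 − 0) = 36/39 ≈ 0.9231.
#bfb65e → (191, 182, 94); #499876 → (73, 152, 118).
R = 191 + 0.9231 × (73 − 191) = 82.074 → 82
G = 182 + 0.9231 × (152 − 182) = 154.307 → 154
B = 94 + 0.9231 × (118 − 94) = 116.154 → 116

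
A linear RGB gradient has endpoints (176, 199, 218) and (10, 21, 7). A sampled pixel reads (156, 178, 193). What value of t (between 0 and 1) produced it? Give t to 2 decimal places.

0.12

Invert the lerp on the B channel (largest span, 211): t = (193 − 218) / (7 − 218) = -25/-211 = 0.11848.
Check on R: (156 − 176)/(10 − 176) = 0.1205 ✓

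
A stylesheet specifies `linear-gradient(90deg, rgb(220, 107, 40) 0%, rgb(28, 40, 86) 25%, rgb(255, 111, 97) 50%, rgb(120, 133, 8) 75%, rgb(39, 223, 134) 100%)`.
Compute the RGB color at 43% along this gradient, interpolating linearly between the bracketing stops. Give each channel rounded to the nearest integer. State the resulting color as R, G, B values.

43% lies between the 25% and 50% stops, so the local fraction is t = (43 − 25)/(50 − 25) = 18/25 ≈ 0.72.
R = 28 + 0.72 × (255 − 28) = 191.44 → 191
G = 40 + 0.72 × (111 − 40) = 91.12 → 91
B = 86 + 0.72 × (97 − 86) = 93.92 → 94

(191, 91, 94)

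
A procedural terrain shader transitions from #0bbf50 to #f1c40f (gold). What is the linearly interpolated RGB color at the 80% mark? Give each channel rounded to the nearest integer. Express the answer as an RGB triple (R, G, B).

#0bbf50 → (11, 191, 80); #f1c40f → (241, 196, 15).
80% corresponds to t = 0.8.
R = 11 + 0.8 × (241 − 11) = 11 + 0.8 × 230 = 195 → 195
G = 191 + 0.8 × (196 − 191) = 191 + 0.8 × 5 = 195 → 195
B = 80 + 0.8 × (15 − 80) = 80 + 0.8 × -65 = 28 → 28

(195, 195, 28)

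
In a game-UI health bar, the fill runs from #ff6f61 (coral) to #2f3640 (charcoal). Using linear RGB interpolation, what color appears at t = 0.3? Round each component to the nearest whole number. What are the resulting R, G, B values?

#ff6f61 → (255, 111, 97); #2f3640 → (47, 54, 64).
R = 255 + 0.3 × (47 − 255) = 255 + 0.3 × -208 = 192.6 → 193
G = 111 + 0.3 × (54 − 111) = 111 + 0.3 × -57 = 93.9 → 94
B = 97 + 0.3 × (64 − 97) = 97 + 0.3 × -33 = 87.1 → 87

(193, 94, 87)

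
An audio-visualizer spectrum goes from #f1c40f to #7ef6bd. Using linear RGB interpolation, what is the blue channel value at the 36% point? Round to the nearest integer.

78

B₁ = 15 (from #f1c40f), B₂ = 189 (from #7ef6bd).
B = 15 + 0.36 × (189 − 15) = 77.64 → 78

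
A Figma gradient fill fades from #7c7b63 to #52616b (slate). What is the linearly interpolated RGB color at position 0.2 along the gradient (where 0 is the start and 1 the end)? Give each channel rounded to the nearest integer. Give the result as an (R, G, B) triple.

(116, 118, 101)

#7c7b63 → (124, 123, 99); #52616b → (82, 97, 107).
R = 124 + 0.2 × (82 − 124) = 124 + 0.2 × -42 = 115.6 → 116
G = 123 + 0.2 × (97 − 123) = 123 + 0.2 × -26 = 117.8 → 118
B = 99 + 0.2 × (107 − 99) = 99 + 0.2 × 8 = 100.6 → 101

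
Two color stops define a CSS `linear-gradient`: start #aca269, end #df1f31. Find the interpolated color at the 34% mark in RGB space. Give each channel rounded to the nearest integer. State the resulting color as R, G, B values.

#aca269 → (172, 162, 105); #df1f31 → (223, 31, 49).
34% corresponds to t = 0.34.
R = 172 + 0.34 × (223 − 172) = 172 + 0.34 × 51 = 189.34 → 189
G = 162 + 0.34 × (31 − 162) = 162 + 0.34 × -131 = 117.46 → 117
B = 105 + 0.34 × (49 − 105) = 105 + 0.34 × -56 = 85.96 → 86

(189, 117, 86)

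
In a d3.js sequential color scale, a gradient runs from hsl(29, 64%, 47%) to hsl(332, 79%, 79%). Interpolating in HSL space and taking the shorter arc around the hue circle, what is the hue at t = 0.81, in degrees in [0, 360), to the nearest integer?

343

Hue: 332 − 29 = 303°, but |303| > 180 so the shorter arc goes the other way: Δh = 303 − 360 = -57°.
H = 29 + 0.81 × (-57) = -17.17 → -17 → -17 mod 360 = 343°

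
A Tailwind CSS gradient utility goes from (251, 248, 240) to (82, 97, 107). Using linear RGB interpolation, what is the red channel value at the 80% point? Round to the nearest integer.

116

R = 251 + 0.8 × (82 − 251) = 115.8 → 116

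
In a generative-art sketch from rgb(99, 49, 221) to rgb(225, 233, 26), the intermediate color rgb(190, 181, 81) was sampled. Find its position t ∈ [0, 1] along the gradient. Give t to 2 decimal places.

Invert the lerp on the B channel (largest span, 195): t = (81 − 221) / (26 − 221) = -140/-195 = 0.71795.
Check on R: (190 − 99)/(225 − 99) = 0.7222 ✓

0.72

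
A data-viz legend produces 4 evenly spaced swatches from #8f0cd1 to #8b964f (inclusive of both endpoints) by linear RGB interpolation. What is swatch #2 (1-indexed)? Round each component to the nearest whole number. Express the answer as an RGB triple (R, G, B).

With 4 swatches and endpoints inclusive, swatch 2 sits at t = (2 − 1)/(4 − 1) = 1/3 ≈ 0.3333.
#8f0cd1 → (143, 12, 209); #8b964f → (139, 150, 79).
R = 143 + 0.3333 × (139 − 143) = 141.667 → 142
G = 12 + 0.3333 × (150 − 12) = 57.995 → 58
B = 209 + 0.3333 × (79 − 209) = 165.671 → 166

(142, 58, 166)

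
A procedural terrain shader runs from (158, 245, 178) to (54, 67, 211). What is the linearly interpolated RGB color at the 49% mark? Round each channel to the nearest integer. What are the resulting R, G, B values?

(107, 158, 194)

49% corresponds to t = 0.49.
R = 158 + 0.49 × (54 − 158) = 158 + 0.49 × -104 = 107.04 → 107
G = 245 + 0.49 × (67 − 245) = 245 + 0.49 × -178 = 157.78 → 158
B = 178 + 0.49 × (211 − 178) = 178 + 0.49 × 33 = 194.17 → 194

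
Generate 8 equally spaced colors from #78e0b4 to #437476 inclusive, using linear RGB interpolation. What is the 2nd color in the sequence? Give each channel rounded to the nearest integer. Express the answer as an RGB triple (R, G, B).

With 8 swatches and endpoints inclusive, swatch 2 sits at t = (2 − 1)/(8 − 1) = 1/7 ≈ 0.1429.
#78e0b4 → (120, 224, 180); #437476 → (67, 116, 118).
R = 120 + 0.1429 × (67 − 120) = 112.426 → 112
G = 224 + 0.1429 × (116 − 224) = 208.567 → 209
B = 180 + 0.1429 × (118 − 180) = 171.14 → 171

(112, 209, 171)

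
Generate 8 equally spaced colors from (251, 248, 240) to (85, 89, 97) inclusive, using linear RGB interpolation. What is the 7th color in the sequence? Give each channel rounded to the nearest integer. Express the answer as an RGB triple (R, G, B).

(109, 112, 117)

With 8 swatches and endpoints inclusive, swatch 7 sits at t = (7 − 1)/(8 − 1) = 6/7 ≈ 0.8571.
R = 251 + 0.8571 × (85 − 251) = 108.721 → 109
G = 248 + 0.8571 × (89 − 248) = 111.721 → 112
B = 240 + 0.8571 × (97 − 240) = 117.435 → 117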